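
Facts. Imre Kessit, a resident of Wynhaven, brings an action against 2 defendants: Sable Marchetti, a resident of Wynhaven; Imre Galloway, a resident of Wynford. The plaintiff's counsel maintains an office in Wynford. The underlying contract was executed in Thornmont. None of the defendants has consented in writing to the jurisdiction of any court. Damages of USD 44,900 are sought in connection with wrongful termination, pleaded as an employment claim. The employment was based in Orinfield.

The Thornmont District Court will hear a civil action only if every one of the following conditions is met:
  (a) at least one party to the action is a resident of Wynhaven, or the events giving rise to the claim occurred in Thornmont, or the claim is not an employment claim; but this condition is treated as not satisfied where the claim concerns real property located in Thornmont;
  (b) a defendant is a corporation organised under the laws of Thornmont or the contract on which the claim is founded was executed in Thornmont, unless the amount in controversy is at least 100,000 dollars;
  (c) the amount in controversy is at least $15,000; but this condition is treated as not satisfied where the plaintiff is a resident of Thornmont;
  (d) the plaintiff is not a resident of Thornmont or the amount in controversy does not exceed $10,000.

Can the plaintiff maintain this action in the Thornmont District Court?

The Thornmont District Court:
  (a) Imre Kessit resides in Wynhaven — that alternative is enough. And the carve-out is inapplicable — the claim does not concern real property. Satisfied.
  (b) The contract was executed in Thornmont, so this disjunct is met. Satisfied.
  (c) The amount in controversy is USD 44,900, which meets the 15,000 dollars floor. And the carve-out is inapplicable — the plaintiff resides in Wynhaven, not Thornmont. Satisfied.
  (d) The plaintiff resides in Wynhaven, which is not Thornmont — that alternative is enough. Satisfied.
  → Every requirement is satisfied — jurisdiction.

Yes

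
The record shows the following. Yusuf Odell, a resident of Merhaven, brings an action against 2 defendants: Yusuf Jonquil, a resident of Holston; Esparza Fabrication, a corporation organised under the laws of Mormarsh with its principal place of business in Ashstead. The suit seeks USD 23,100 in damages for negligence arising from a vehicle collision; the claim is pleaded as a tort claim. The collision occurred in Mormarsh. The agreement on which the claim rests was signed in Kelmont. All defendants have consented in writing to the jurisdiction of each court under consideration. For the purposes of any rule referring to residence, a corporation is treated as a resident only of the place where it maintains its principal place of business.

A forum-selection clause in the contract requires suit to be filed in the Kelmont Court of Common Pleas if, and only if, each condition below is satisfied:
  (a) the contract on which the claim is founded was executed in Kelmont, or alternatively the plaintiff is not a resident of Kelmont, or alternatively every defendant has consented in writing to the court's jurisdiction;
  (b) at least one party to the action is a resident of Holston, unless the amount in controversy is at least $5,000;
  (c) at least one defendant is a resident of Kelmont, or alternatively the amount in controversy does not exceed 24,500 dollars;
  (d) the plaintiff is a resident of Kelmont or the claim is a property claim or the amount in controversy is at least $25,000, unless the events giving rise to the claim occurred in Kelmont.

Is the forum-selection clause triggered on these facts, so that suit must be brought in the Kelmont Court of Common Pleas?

No

The Kelmont Court of Common Pleas:
  (a) The contract was executed in Kelmont — that alternative is enough. Condition met.
  (b) Yusuf Jonquil resides in Holston. Met.
  (c) The amount in controversy is 23,100 dollars, within the USD 24,500 ceiling — that alternative is enough. Condition met.
  (d) The plaintiff resides in Merhaven, not Kelmont; the claim is a tort claim, not a property claim; the amount in controversy is USD 23,100, below the $25,000 floor — every alternative fails. The proviso offers no rescue either, since the operative events occurred in Mormarsh, not Kelmont. Condition not met.
  → Forum clause is not triggered.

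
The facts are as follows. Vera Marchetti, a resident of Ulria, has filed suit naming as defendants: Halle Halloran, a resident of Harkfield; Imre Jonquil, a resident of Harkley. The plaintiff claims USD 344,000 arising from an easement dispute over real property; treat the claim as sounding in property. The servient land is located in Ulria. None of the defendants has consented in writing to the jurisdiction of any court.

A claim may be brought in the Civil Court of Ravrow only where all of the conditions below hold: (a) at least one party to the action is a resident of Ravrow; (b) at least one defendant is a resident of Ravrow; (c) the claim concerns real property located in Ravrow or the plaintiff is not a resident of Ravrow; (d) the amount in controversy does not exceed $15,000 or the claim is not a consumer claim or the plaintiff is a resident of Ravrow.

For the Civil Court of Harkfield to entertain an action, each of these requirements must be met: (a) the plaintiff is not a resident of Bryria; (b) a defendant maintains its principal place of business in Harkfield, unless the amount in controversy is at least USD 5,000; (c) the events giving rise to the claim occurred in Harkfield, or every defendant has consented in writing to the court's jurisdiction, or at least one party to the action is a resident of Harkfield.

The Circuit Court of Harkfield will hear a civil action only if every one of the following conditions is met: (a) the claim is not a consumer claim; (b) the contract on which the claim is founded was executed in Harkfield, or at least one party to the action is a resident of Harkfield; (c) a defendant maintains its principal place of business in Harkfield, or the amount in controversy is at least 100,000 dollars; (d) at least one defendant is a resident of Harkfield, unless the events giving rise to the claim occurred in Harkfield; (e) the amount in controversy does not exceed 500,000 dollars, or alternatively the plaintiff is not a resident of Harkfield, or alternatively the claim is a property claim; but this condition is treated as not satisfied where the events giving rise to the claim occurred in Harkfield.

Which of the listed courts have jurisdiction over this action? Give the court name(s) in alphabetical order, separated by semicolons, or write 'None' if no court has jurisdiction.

The Civil Court of Ravrow:
  (a) No party resides in Ravrow. Fails.
  (b) No defendant resides in Ravrow (they reside in Harkfield, Harkley). Not satisfied.
  (c) The plaintiff resides in Ulria, which is not Ravrow — that alternative is enough. Met.
  (d) The claim is a property claim, not a consumer claim, which satisfies one of the alternatives. Satisfied.
  → Not every requirement is met — no jurisdiction.
The Civil Court of Harkfield:
  (a) The plaintiff resides in Ulria, which is not Bryria. Satisfied.
  (b) No defendant is a corporation. But the amount in controversy is USD 344,000, which meets the 5,000 dollars floor, and the 'unless' clause therefore excuses the requirement. Condition met.
  (c) Halle Halloran resides in Harkfield, so this disjunct is met. Condition met.
  → All conditions met; jurisdiction exists.
The Circuit Court of Harkfield:
  (a) The claim is a property claim, not a consumer claim. Satisfied.
  (b) Halle Halloran resides in Harkfield — that alternative is enough. Condition met.
  (c) The amount in controversy is USD 344,000, which meets the USD 100,000 floor, so this disjunct is met. Condition met.
  (d) Halle Halloran resides in Harkfield. Satisfied.
  (e) The amount in controversy is USD 344,000, within the $500,000 ceiling, so this disjunct is met. The exception is not triggered, since the operative events occurred in Ulria, not Harkfield. Satisfied.
  → Every requirement is satisfied — jurisdiction.

the Circuit Court of Harkfield; the Civil Court of Harkfield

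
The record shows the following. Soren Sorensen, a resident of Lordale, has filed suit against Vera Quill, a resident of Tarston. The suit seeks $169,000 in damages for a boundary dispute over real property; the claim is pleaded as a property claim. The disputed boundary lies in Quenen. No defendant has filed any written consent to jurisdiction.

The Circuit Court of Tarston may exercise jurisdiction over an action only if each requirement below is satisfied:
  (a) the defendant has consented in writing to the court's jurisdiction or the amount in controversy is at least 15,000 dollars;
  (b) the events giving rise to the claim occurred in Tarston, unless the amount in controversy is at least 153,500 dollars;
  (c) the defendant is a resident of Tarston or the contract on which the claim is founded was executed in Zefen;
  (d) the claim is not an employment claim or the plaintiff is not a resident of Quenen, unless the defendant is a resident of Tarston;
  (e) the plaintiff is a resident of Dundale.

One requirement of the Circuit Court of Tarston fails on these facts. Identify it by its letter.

The Circuit Court of Tarston:
  (a) The amount in controversy is USD 169,000, which meets the USD 15,000 floor, so this disjunct is met. Satisfied.
  (b) The operative events occurred in Quenen, not Tarston. However, the amount in controversy is $169,000, which meets the 153,500 dollars floor, so the 'unless' proviso supplies this condition. Condition met.
  (c) The defendant resides in Tarston, which satisfies one of the alternatives. Condition met.
  (d) The claim is a property claim, not an employment claim, which satisfies one of the alternatives. Condition met.
  (e) The plaintiff resides in Lordale, not Dundale. Not satisfied.
Only condition (e) fails.

(e)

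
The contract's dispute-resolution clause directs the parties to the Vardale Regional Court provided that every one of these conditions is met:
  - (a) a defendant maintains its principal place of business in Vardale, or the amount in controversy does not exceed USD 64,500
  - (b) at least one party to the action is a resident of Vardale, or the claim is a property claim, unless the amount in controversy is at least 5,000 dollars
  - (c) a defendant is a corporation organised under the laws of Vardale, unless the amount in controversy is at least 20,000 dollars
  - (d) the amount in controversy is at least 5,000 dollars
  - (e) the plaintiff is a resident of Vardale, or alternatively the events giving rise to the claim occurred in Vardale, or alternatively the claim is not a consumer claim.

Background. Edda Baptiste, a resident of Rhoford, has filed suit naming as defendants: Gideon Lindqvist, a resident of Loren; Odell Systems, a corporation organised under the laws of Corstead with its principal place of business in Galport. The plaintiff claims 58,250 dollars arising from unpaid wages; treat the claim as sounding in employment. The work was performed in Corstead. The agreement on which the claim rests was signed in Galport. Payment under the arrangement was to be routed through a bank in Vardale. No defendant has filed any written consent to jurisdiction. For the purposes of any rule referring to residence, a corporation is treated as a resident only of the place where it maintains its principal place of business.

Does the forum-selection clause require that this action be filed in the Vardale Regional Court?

Yes

The Vardale Regional Court:
  (a) The amount in controversy is USD 58,250, within the 64,500 dollars ceiling, which satisfies one of the alternatives. Met.
  (b) No party resides in Vardale; the claim is an employment claim, not a property claim — none of the alternatives is met. However, the amount in controversy is $58,250, which meets the 5,000 dollars floor, so the 'unless' proviso supplies this condition. Condition met.
  (c) The corporate defendant(s) are organised in Corstead, not Vardale. However, the amount in controversy is 58,250 dollars, which meets the $20,000 floor, so the 'unless' proviso supplies this condition. Satisfied.
  (d) The amount in controversy is 58,250 dollars, which meets the 5,000 dollars floor. Condition met.
  (e) The claim is an employment claim, not a consumer claim, so this disjunct is met. Met.
  → Forum clause is triggered.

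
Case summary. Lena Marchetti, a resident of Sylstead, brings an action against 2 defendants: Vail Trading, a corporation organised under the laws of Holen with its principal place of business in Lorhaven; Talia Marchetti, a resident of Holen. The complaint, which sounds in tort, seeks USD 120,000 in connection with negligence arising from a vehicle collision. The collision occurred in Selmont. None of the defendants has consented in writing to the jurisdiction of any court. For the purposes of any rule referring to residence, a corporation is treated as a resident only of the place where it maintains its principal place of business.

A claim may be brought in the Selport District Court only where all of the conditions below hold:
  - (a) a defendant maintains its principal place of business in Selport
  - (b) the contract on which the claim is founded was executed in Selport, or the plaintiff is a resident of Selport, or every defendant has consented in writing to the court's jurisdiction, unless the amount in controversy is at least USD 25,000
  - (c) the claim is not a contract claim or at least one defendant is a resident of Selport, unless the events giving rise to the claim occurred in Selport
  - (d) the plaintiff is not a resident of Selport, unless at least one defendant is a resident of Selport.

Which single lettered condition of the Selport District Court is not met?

(a)

The Selport District Court:
  (a) The corporate defendant(s) have their principal place of business in Lorhaven, not Selport. Fails.
  (b) No contract (and hence no place of execution) is alleged; the plaintiff resides in Sylstead, not Selport; no such written consent has been filed — every alternative fails. But the amount in controversy is USD 120,000, which meets the USD 25,000 floor, and the 'unless' clause therefore excuses the requirement. Met.
  (c) The claim is a tort claim, not a contract claim — that alternative is enough. Condition met.
  (d) The plaintiff resides in Sylstead, which is not Selport. Met.
Only condition (a) fails.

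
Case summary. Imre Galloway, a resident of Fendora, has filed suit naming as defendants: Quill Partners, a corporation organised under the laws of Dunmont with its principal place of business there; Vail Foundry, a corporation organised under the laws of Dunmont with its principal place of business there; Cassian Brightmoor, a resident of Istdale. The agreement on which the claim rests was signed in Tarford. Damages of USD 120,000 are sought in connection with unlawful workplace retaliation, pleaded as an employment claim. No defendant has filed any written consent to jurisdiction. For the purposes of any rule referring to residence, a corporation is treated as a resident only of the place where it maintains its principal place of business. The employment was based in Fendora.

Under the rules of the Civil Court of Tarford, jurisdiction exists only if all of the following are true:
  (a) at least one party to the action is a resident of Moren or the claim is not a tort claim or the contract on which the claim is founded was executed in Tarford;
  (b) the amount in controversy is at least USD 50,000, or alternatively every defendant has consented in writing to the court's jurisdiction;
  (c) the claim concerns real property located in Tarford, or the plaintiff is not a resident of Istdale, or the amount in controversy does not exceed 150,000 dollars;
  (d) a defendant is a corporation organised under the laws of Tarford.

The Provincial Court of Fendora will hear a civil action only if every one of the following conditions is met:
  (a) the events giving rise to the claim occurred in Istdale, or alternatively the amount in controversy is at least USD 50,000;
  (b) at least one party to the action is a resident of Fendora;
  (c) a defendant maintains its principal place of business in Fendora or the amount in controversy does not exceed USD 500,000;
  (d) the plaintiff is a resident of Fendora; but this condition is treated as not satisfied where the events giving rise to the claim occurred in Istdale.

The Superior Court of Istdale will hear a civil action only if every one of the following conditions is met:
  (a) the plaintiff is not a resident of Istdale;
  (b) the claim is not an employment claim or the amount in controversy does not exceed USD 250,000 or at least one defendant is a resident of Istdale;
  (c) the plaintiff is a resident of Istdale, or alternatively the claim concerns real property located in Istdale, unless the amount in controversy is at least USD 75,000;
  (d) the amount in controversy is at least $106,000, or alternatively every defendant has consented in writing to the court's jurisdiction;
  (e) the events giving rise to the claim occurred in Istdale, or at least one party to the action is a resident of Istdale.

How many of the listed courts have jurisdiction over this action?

The Civil Court of Tarford:
  (a) The claim is an employment claim, not a tort claim, so this disjunct is met. Condition met.
  (b) The amount in controversy is $120,000, which meets the 50,000 dollars floor, so one alternative holds. Satisfied.
  (c) The plaintiff resides in Fendora, which is not Istdale — that alternative is enough. Satisfied.
  (d) The corporate defendant(s) are organised in Dunmont, not Tarford. Condition not met.
  → No jurisdiction.
The Provincial Court of Fendora:
  (a) The amount in controversy is USD 120,000, which meets the $50,000 floor — that alternative is enough. Satisfied.
  (b) Imre Galloway resides in Fendora. Satisfied.
  (c) The amount in controversy is USD 120,000, within the USD 500,000 ceiling, so one alternative holds. Satisfied.
  (d) The plaintiff resides in Fendora. The exception is not triggered, since the operative events occurred in Fendora, not Istdale. Condition met.
  → Jurisdiction lies.
The Superior Court of Istdale:
  (a) The plaintiff resides in Fendora, which is not Istdale. Condition met.
  (b) The amount in controversy is 120,000 dollars, within the $250,000 ceiling — that alternative is enough. Satisfied.
  (c) The plaintiff resides in Fendora, not Istdale; the claim does not concern real property — no alternative holds. The proviso rescues it, though: the amount in controversy is 120,000 dollars, which meets the $75,000 floor. Met.
  (d) The amount in controversy is 120,000 dollars, which meets the USD 106,000 floor — that alternative is enough. Satisfied.
  (e) Cassian Brightmoor resides in Istdale, which satisfies one of the alternatives. Met.
  → All conditions met; jurisdiction exists.
Courts with jurisdiction: the Provincial Court of Fendora, the Superior Court of Istdale — 2 in total.

2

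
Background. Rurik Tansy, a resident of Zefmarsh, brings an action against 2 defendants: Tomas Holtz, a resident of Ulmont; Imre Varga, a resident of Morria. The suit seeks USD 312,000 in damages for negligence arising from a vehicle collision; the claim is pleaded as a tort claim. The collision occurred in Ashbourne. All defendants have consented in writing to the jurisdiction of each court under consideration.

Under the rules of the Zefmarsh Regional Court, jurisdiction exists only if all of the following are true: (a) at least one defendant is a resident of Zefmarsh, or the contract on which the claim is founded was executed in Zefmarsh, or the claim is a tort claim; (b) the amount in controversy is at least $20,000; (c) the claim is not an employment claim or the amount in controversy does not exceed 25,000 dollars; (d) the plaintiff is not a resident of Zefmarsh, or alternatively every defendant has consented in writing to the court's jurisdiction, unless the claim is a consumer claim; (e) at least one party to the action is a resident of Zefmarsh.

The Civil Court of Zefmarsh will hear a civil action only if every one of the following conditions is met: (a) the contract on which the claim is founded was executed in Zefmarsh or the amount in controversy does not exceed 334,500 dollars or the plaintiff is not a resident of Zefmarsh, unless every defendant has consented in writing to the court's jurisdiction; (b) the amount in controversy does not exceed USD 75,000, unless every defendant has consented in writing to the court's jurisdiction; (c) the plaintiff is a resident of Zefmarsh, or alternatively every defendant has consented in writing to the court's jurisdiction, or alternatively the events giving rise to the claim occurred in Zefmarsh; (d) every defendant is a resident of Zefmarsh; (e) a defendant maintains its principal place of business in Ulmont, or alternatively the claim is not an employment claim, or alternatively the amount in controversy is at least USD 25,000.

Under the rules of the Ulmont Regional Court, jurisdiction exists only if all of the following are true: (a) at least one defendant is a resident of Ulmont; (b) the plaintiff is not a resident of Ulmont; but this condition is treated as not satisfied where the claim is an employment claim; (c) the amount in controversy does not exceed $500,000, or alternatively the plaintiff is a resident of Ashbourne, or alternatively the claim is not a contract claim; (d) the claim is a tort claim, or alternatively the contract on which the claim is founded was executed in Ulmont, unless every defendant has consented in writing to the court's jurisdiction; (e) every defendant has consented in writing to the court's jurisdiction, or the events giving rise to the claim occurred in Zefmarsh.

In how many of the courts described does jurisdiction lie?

2

The Zefmarsh Regional Court:
  (a) The claim is a tort claim — that alternative is enough. Satisfied.
  (b) The amount in controversy is 312,000 dollars, which meets the USD 20,000 floor. Satisfied.
  (c) The claim is a tort claim, not an employment claim, so this disjunct is met. Met.
  (d) Every defendant has filed written consent, so this disjunct is met. Condition met.
  (e) Rurik Tansy resides in Zefmarsh. Satisfied.
  → All conditions met; jurisdiction exists.
The Civil Court of Zefmarsh:
  (a) The amount in controversy is $312,000, within the USD 334,500 ceiling, so one alternative holds. Condition met.
  (b) The amount in controversy is $312,000, above the USD 75,000 ceiling. The proviso rescues it, though: every defendant has filed written consent. Condition met.
  (c) The plaintiff resides in Zefmarsh — that alternative is enough. Met.
  (d) The defendants reside as follows — Tomas Holtz in Ulmont, Imre Varga in Morria — not all in Zefmarsh. Not satisfied.
  (e) The claim is a tort claim, not an employment claim — that alternative is enough. Satisfied.
  → The court lacks jurisdiction.
The Ulmont Regional Court:
  (a) Tomas Holtz resides in Ulmont. Satisfied.
  (b) The plaintiff resides in Zefmarsh, which is not Ulmont. And the carve-out is inapplicable — the claim is a tort claim, not an employment claim. Satisfied.
  (c) The amount in controversy is USD 312,000, within the USD 500,000 ceiling, which satisfies one of the alternatives. Met.
  (d) The claim is a tort claim — that alternative is enough. Condition met.
  (e) Every defendant has filed written consent — that alternative is enough. Satisfied.
  → All conditions met; jurisdiction exists.
Courts with jurisdiction: the Zefmarsh Regional Court, the Ulmont Regional Court — 2 in total.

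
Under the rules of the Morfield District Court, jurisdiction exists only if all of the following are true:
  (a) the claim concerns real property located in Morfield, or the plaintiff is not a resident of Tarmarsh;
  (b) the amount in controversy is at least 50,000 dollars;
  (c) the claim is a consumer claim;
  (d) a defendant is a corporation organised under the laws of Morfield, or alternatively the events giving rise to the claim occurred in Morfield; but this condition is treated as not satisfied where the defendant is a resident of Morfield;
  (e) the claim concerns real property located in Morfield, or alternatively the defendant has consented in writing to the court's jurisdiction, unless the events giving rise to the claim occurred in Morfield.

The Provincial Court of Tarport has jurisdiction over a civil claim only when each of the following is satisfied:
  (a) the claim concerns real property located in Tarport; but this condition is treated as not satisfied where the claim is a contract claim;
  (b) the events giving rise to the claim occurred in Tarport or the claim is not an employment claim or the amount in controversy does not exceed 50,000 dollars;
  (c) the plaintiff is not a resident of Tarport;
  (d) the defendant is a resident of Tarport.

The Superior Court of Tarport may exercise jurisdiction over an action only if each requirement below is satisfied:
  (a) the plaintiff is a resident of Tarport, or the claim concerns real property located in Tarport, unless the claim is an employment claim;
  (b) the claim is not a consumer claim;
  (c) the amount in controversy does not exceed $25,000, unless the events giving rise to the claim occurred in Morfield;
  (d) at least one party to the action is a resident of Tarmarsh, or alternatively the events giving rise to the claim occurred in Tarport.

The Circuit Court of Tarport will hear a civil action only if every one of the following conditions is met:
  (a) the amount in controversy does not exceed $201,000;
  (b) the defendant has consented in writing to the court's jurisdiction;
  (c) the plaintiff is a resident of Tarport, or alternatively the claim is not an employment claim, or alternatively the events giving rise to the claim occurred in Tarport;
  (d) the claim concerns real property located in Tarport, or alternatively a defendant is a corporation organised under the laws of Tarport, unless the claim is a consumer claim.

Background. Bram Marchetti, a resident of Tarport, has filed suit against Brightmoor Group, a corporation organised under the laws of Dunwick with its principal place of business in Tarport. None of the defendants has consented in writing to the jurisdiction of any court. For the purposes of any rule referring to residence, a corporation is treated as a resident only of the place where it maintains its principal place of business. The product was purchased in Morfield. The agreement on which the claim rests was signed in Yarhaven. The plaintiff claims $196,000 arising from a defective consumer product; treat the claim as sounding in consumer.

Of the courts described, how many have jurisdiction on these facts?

The Morfield District Court:
  (a) The plaintiff resides in Tarport, which is not Tarmarsh, so this disjunct is met. Met.
  (b) The amount in controversy is 196,000 dollars, which meets the USD 50,000 floor. Satisfied.
  (c) The claim is a consumer claim. Condition met.
  (d) The operative events occurred in Morfield, which satisfies one of the alternatives. And the carve-out is inapplicable — the defendant resides in Tarport, not Morfield. Condition met.
  (e) The claim does not concern real property; no such written consent has been filed — no alternative holds. The proviso rescues it, though: the operative events occurred in Morfield. Satisfied.
  → The court has jurisdiction.
The Provincial Court of Tarport:
  (a) The claim does not concern real property. Not satisfied.
  (b) The claim is a consumer claim, not an employment claim, so this disjunct is met. Met.
  (c) The plaintiff resides in Tarport. Not met.
  (d) The defendant resides in Tarport. Satisfied.
  → Not every requirement is met — no jurisdiction.
The Superior Court of Tarport:
  (a) The plaintiff resides in Tarport — that alternative is enough. Condition met.
  (b) The claim is a consumer claim. Fails.
  (c) The amount in controversy is $196,000, above the $25,000 ceiling. However, the operative events occurred in Morfield, so the 'unless' proviso supplies this condition. Condition met.
  (d) No party resides in Tarmarsh; the operative events occurred in Morfield, not Tarport — none of the alternatives is met. Not satisfied.
  → The court lacks jurisdiction.
The Circuit Court of Tarport:
  (a) The amount in controversy is 196,000 dollars, within the $201,000 ceiling. Condition met.
  (b) No such written consent has been filed. Condition not met.
  (c) The plaintiff resides in Tarport, so this disjunct is met. Met.
  (d) The claim does not concern real property; the corporate defendant(s) are organised in Dunwick, not Tarport — every alternative fails. The proviso rescues it, though: the claim is a consumer claim. Condition met.
  → At least one condition fails; no jurisdiction.
Courts with jurisdiction: the Morfield District Court — 1 in total.

1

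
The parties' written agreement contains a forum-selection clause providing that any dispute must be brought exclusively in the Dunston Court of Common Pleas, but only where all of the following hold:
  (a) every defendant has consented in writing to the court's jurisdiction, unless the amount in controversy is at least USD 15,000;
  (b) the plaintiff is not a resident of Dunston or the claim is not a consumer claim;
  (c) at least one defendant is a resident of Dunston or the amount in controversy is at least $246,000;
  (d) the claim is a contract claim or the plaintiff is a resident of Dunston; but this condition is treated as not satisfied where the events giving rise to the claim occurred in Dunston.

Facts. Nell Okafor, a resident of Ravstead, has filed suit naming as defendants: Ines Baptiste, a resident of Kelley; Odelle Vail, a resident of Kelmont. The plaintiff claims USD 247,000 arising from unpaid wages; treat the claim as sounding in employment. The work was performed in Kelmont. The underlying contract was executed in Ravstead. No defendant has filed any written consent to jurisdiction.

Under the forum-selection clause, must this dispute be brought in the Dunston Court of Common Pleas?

No

The Dunston Court of Common Pleas:
  (a) No such written consent has been filed. The proviso rescues it, though: the amount in controversy is USD 247,000, which meets the 15,000 dollars floor. Satisfied.
  (b) The plaintiff resides in Ravstead, which is not Dunston, so this disjunct is met. Met.
  (c) The amount in controversy is $247,000, which meets the 246,000 dollars floor, so this disjunct is met. Met.
  (d) The claim is an employment claim, not a contract claim; the plaintiff resides in Ravstead, not Dunston — every alternative fails. Condition not met.
  → The clause does not apply.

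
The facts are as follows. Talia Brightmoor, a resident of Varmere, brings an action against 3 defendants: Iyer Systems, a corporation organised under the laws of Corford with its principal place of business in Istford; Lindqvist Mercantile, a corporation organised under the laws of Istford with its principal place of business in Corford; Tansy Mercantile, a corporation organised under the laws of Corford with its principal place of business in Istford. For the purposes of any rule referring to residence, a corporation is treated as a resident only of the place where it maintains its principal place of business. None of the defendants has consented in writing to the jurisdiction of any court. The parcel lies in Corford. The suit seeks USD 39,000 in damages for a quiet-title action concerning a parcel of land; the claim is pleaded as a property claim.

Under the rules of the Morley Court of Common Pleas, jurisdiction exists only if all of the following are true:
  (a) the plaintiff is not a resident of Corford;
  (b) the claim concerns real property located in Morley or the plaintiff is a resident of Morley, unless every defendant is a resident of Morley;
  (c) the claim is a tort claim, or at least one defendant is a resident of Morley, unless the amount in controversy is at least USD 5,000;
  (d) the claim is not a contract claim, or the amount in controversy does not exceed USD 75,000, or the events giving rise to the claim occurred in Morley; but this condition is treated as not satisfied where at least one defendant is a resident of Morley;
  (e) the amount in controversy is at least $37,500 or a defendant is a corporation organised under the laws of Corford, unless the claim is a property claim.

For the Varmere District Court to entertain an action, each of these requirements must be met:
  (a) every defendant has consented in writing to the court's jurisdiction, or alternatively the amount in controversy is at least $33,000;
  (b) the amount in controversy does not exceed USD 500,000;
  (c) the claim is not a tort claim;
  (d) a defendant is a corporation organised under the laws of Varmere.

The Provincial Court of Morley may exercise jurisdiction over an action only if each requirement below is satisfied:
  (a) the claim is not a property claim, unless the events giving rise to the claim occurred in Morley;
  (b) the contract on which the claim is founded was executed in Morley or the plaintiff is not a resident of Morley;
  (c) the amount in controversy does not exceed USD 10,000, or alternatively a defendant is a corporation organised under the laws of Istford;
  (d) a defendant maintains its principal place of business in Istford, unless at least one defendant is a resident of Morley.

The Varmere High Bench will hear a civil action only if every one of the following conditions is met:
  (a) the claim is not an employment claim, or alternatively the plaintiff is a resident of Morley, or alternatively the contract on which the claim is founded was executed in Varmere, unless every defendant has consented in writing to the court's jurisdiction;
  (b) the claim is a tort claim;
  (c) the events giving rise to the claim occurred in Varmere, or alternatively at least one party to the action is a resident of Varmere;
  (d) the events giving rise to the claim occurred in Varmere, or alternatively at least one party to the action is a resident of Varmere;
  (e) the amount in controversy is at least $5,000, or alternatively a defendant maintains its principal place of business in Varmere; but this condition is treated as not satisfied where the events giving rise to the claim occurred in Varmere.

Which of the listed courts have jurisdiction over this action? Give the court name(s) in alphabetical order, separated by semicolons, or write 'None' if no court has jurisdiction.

The Morley Court of Common Pleas:
  (a) The plaintiff resides in Varmere, which is not Corford. Condition met.
  (b) The property lies in Corford, not Morley; the plaintiff resides in Varmere, not Morley — every alternative fails. Nor does the 'unless' clause help: the defendants reside as follows — Iyer Systems in Istford, Lindqvist Mercantile in Corford, Tansy Mercantile in Istford — not all in Morley. Not satisfied.
  (c) The claim is a property claim, not a tort claim; no defendant resides in Morley (they reside in Istford, Corford, Istford) — no alternative holds. The proviso rescues it, though: the amount in controversy is USD 39,000, which meets the $5,000 floor. Met.
  (d) The claim is a property claim, not a contract claim, so this disjunct is met. And the carve-out is inapplicable — no defendant resides in Morley (they reside in Istford, Corford, Istford). Condition met.
  (e) The amount in controversy is USD 39,000, which meets the $37,500 floor, which satisfies one of the alternatives. Condition met.
  → No jurisdiction.
The Varmere District Court:
  (a) The amount in controversy is USD 39,000, which meets the 33,000 dollars floor, so this disjunct is met. Condition met.
  (b) The amount in controversy is USD 39,000, within the $500,000 ceiling. Condition met.
  (c) The claim is a property claim, not a tort claim. Condition met.
  (d) The corporate defendant(s) are organised in Corford, Istford, not Varmere. Not satisfied.
  → Not every requirement is met — no jurisdiction.
The Provincial Court of Morley:
  (a) The claim is a property claim. And the operative events occurred in Corford, not Morley, so the proviso does not save it. Not satisfied.
  (b) The plaintiff resides in Varmere, which is not Morley, so this disjunct is met. Satisfied.
  (c) Lindqvist Mercantile is organised under the laws of Istford, which satisfies one of the alternatives. Met.
  (d) Iyer Systems has its principal place of business in Istford. Met.
  → The court lacks jurisdiction.
The Varmere High Bench:
  (a) The claim is a property claim, not an employment claim — that alternative is enough. Condition met.
  (b) The claim is a property claim, not a tort claim. Not satisfied.
  (c) Talia Brightmoor resides in Varmere, which satisfies one of the alternatives. Condition met.
  (d) Talia Brightmoor resides in Varmere — that alternative is enough. Condition met.
  (e) The amount in controversy is $39,000, which meets the USD 5,000 floor, so one alternative holds. The carve-out does not apply: the operative events occurred in Corford, not Varmere. Met.
  → No jurisdiction.

None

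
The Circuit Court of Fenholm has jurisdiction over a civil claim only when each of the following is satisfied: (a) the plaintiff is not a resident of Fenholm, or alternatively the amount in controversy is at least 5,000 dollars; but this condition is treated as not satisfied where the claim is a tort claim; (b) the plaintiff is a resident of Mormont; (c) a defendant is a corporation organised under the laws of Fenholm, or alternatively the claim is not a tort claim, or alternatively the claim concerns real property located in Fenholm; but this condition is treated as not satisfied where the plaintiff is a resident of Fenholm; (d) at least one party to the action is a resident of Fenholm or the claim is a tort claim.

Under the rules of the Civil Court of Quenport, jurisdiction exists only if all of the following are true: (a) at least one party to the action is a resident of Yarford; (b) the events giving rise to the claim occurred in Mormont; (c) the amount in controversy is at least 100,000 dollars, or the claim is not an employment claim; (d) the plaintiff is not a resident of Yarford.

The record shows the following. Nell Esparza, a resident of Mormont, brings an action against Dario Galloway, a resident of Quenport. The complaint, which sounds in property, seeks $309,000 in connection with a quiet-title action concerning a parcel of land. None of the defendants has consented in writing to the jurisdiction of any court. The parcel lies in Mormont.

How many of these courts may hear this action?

0

The Circuit Court of Fenholm:
  (a) The plaintiff resides in Mormont, which is not Fenholm — that alternative is enough. The carve-out does not apply: the claim is a property claim, not a tort claim. Condition met.
  (b) The plaintiff resides in Mormont. Condition met.
  (c) The claim is a property claim, not a tort claim, so this disjunct is met. The exception is not triggered, since the plaintiff resides in Mormont, not Fenholm. Met.
  (d) No party resides in Fenholm; the claim is a property claim, not a tort claim — none of the alternatives is met. Not met.
  → At least one condition fails; no jurisdiction.
The Civil Court of Quenport:
  (a) No party resides in Yarford. Not satisfied.
  (b) The operative events occurred in Mormont. Condition met.
  (c) The amount in controversy is $309,000, which meets the 100,000 dollars floor, so one alternative holds. Condition met.
  (d) The plaintiff resides in Mormont, which is not Yarford. Satisfied.
  → No jurisdiction.
No court satisfies all of its conditions.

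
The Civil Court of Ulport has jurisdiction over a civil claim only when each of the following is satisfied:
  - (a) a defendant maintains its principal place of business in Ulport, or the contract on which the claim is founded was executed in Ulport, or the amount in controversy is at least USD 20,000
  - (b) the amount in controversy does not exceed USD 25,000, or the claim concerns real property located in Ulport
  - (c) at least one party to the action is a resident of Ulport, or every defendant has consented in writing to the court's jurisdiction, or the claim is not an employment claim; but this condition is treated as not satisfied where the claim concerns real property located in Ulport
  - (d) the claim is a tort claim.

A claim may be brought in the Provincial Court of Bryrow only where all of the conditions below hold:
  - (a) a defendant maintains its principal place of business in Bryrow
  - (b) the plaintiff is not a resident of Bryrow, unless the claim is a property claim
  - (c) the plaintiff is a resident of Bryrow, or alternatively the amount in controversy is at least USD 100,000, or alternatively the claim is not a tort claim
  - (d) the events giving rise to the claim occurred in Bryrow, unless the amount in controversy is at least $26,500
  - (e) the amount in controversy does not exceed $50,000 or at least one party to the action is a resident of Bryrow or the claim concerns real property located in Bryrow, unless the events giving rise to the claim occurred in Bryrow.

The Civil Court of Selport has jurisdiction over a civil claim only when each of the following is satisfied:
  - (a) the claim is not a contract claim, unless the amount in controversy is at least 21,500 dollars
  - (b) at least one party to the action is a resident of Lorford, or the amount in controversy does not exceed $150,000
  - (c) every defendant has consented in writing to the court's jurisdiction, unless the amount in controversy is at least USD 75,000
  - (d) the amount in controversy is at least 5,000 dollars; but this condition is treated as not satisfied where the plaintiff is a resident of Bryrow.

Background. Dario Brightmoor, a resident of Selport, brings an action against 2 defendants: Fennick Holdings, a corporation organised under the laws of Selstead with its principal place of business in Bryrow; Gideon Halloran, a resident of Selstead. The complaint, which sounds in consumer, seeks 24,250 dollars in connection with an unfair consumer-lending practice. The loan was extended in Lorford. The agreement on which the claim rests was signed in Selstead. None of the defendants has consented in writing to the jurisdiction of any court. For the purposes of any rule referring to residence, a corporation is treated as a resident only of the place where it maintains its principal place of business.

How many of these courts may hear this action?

0

The Civil Court of Ulport:
  (a) The amount in controversy is $24,250, which meets the USD 20,000 floor — that alternative is enough. Met.
  (b) The amount in controversy is 24,250 dollars, within the $25,000 ceiling, so this disjunct is met. Satisfied.
  (c) The claim is a consumer claim, not an employment claim — that alternative is enough. The exception is not triggered, since the claim does not concern real property. Satisfied.
  (d) The claim is a consumer claim, not a tort claim. Fails.
  → Not every requirement is met — no jurisdiction.
The Provincial Court of Bryrow:
  (a) Fennick Holdings has its principal place of business in Bryrow. Met.
  (b) The plaintiff resides in Selport, which is not Bryrow. Met.
  (c) The claim is a consumer claim, not a tort claim — that alternative is enough. Satisfied.
  (d) The operative events occurred in Lorford, not Bryrow. Nor does the 'unless' clause help: the amount in controversy is 24,250 dollars, below the 26,500 dollars floor. Not met.
  (e) The amount in controversy is $24,250, within the $50,000 ceiling — that alternative is enough. Condition met.
  → Not every requirement is met — no jurisdiction.
The Civil Court of Selport:
  (a) The claim is a consumer claim, not a contract claim. Condition met.
  (b) The amount in controversy is $24,250, within the 150,000 dollars ceiling — that alternative is enough. Satisfied.
  (c) No such written consent has been filed. And the amount in controversy is 24,250 dollars, below the 75,000 dollars floor, so the proviso does not save it. Fails.
  (d) The amount in controversy is $24,250, which meets the USD 5,000 floor. The exception is not triggered, since the plaintiff resides in Selport, not Bryrow. Condition met.
  → No jurisdiction.
No court satisfies all of its conditions.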